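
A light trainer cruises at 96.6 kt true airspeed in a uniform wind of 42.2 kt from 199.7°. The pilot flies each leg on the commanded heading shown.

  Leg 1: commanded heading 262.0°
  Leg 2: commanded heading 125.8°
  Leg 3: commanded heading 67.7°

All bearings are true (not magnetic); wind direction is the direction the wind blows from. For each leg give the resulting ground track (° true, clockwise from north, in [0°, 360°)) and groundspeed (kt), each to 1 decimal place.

Leg 1: track=287.9°, groundspeed=85.6 kt
Leg 2: track=100.3°, groundspeed=94.1 kt
Leg 3: track=53.6°, groundspeed=128.7 kt

Leg 1: heading 262.0°; drift +25.9° → track 287.9°, groundspeed 85.6 kt
Leg 2: heading 125.8°; drift -25.5° → track 100.3°, groundspeed 94.1 kt
Leg 3: heading 67.7°; drift -14.1° → track 53.6°, groundspeed 128.7 kt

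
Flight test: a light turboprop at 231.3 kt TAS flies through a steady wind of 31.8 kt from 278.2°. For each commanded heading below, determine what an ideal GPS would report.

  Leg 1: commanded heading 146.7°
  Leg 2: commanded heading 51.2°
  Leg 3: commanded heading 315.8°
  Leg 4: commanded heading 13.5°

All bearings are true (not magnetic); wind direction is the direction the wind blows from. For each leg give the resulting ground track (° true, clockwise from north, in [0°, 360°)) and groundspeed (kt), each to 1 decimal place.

Leg 1: track=141.3°, groundspeed=253.5 kt
Leg 2: track=56.5°, groundspeed=254.1 kt
Leg 3: track=321.2°, groundspeed=207.0 kt
Leg 4: track=21.2°, groundspeed=236.4 kt

Leg 1: heading 146.7°; drift -5.4° → track 141.3°, groundspeed 253.5 kt
Leg 2: heading 51.2°; drift +5.3° → track 56.5°, groundspeed 254.1 kt
Leg 3: heading 315.8°; drift +5.4° → track 321.2°, groundspeed 207.0 kt
Leg 4: heading 13.5°; drift +7.7° → track 21.2°, groundspeed 236.4 kt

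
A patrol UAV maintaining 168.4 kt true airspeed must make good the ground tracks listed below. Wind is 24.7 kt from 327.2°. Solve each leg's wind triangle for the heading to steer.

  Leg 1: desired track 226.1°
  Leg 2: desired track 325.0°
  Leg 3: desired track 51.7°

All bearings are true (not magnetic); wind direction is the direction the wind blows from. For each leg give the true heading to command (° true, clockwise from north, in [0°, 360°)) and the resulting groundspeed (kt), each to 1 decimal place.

Leg 1: desired track 226.1°; wind correction +8.3° → command heading 234.4°, groundspeed 171.4 kt
Leg 2: desired track 325.0°; wind correction +0.3° → command heading 325.3°, groundspeed 143.7 kt
Leg 3: desired track 51.7°; wind correction -8.4° → command heading 43.3°, groundspeed 164.2 kt

Leg 1: heading=234.4°, groundspeed=171.4 kt
Leg 2: heading=325.3°, groundspeed=143.7 kt
Leg 3: heading=43.3°, groundspeed=164.2 kt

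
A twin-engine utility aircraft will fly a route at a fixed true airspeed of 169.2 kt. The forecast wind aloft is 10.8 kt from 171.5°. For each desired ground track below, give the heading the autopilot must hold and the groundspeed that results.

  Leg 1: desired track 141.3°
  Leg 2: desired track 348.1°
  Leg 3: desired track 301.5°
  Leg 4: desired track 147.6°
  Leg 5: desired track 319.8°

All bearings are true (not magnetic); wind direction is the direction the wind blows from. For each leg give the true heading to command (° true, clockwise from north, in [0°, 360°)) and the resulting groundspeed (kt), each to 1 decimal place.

Leg 1: desired track 141.3°; wind correction +1.8° → command heading 143.1°, groundspeed 159.8 kt
Leg 2: desired track 348.1°; wind correction -0.2° → command heading 347.9°, groundspeed 180.0 kt
Leg 3: desired track 301.5°; wind correction -2.8° → command heading 298.7°, groundspeed 175.9 kt
Leg 4: desired track 147.6°; wind correction +1.5° → command heading 149.1°, groundspeed 159.3 kt
Leg 5: desired track 319.8°; wind correction -1.9° → command heading 317.9°, groundspeed 178.3 kt

Leg 1: heading=143.1°, groundspeed=159.8 kt
Leg 2: heading=347.9°, groundspeed=180.0 kt
Leg 3: heading=298.7°, groundspeed=175.9 kt
Leg 4: heading=149.1°, groundspeed=159.3 kt
Leg 5: heading=317.9°, groundspeed=178.3 kt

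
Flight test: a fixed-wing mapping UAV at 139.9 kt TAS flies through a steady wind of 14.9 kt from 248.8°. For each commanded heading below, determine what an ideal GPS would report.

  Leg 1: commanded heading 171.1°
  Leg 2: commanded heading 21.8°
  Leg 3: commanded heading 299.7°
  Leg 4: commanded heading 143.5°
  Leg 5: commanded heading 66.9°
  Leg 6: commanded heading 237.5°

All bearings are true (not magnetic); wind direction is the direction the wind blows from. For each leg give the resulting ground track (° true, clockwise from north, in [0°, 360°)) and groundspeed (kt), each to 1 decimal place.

Leg 1: heading 171.1°; drift -6.1° → track 165.0°, groundspeed 137.5 kt
Leg 2: heading 21.8°; drift +4.2° → track 26.0°, groundspeed 150.5 kt
Leg 3: heading 299.7°; drift +5.1° → track 304.8°, groundspeed 131.0 kt
Leg 4: heading 143.5°; drift -5.7° → track 137.8°, groundspeed 144.5 kt
Leg 5: heading 66.9°; drift +0.2° → track 67.1°, groundspeed 154.8 kt
Leg 6: heading 237.5°; drift -1.3° → track 236.2°, groundspeed 125.3 kt

Leg 1: track=165.0°, groundspeed=137.5 kt
Leg 2: track=26.0°, groundspeed=150.5 kt
Leg 3: track=304.8°, groundspeed=131.0 kt
Leg 4: track=137.8°, groundspeed=144.5 kt
Leg 5: track=67.1°, groundspeed=154.8 kt
Leg 6: track=236.2°, groundspeed=125.3 kt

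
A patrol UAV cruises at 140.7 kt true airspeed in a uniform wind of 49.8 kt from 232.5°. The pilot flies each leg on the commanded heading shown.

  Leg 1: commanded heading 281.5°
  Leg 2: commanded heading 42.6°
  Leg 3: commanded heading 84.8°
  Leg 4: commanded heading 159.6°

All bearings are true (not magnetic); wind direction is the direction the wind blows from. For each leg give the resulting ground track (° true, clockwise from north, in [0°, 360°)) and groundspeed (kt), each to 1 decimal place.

Leg 1: heading 281.5°; drift +19.2° → track 300.7°, groundspeed 114.4 kt
Leg 2: heading 42.6°; drift +2.6° → track 45.2°, groundspeed 190.0 kt
Leg 3: heading 84.8°; drift -8.3° → track 76.5°, groundspeed 184.7 kt
Leg 4: heading 159.6°; drift -20.7° → track 138.9°, groundspeed 134.7 kt

Leg 1: track=300.7°, groundspeed=114.4 kt
Leg 2: track=45.2°, groundspeed=190.0 kt
Leg 3: track=76.5°, groundspeed=184.7 kt
Leg 4: track=138.9°, groundspeed=134.7 kt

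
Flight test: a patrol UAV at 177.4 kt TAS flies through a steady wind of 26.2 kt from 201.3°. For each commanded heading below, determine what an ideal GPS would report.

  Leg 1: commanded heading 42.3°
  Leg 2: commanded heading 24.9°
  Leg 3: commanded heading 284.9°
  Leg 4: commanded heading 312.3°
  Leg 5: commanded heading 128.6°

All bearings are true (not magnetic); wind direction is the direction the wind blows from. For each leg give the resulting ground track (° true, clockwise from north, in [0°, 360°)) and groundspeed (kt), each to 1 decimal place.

Leg 1: heading 42.3°; drift -2.7° → track 39.6°, groundspeed 202.1 kt
Leg 2: heading 24.9°; drift -0.5° → track 24.4°, groundspeed 203.6 kt
Leg 3: heading 284.9°; drift +8.5° → track 293.4°, groundspeed 176.4 kt
Leg 4: heading 312.3°; drift +7.5° → track 319.8°, groundspeed 188.4 kt
Leg 5: heading 128.6°; drift -8.4° → track 120.2°, groundspeed 171.4 kt

Leg 1: track=39.6°, groundspeed=202.1 kt
Leg 2: track=24.4°, groundspeed=203.6 kt
Leg 3: track=293.4°, groundspeed=176.4 kt
Leg 4: track=319.8°, groundspeed=188.4 kt
Leg 5: track=120.2°, groundspeed=171.4 kt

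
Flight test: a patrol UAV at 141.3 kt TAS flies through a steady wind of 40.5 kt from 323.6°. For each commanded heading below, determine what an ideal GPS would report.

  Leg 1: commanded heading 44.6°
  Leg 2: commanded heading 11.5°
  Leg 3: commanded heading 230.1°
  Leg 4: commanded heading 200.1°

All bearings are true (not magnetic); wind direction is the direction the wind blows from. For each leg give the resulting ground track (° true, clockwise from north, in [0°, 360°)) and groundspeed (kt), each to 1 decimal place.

Leg 1: track=61.1°, groundspeed=140.8 kt
Leg 2: track=26.2°, groundspeed=118.0 kt
Leg 3: track=214.4°, groundspeed=149.3 kt
Leg 4: track=188.4°, groundspeed=167.1 kt

Leg 1: heading 44.6°; drift +16.5° → track 61.1°, groundspeed 140.8 kt
Leg 2: heading 11.5°; drift +14.7° → track 26.2°, groundspeed 118.0 kt
Leg 3: heading 230.1°; drift -15.7° → track 214.4°, groundspeed 149.3 kt
Leg 4: heading 200.1°; drift -11.7° → track 188.4°, groundspeed 167.1 kt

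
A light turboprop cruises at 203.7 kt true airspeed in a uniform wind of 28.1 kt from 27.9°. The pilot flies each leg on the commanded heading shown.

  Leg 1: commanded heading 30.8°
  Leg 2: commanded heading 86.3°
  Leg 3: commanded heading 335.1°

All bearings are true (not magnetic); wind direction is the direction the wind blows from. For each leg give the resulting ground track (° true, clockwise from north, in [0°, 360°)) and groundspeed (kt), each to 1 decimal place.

Leg 1: track=31.3°, groundspeed=175.6 kt
Leg 2: track=93.5°, groundspeed=190.5 kt
Leg 3: track=328.3°, groundspeed=188.0 kt

Leg 1: heading 30.8°; drift +0.5° → track 31.3°, groundspeed 175.6 kt
Leg 2: heading 86.3°; drift +7.2° → track 93.5°, groundspeed 190.5 kt
Leg 3: heading 335.1°; drift -6.8° → track 328.3°, groundspeed 188.0 kt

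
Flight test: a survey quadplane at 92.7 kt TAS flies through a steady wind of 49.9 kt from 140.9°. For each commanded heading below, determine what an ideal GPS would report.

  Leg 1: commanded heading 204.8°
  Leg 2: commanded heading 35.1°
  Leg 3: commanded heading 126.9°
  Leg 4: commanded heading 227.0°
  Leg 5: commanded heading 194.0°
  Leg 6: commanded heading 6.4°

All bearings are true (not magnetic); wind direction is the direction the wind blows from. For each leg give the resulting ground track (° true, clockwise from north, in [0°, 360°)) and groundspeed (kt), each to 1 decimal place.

Leg 1: heading 204.8°; drift +32.4° → track 237.2°, groundspeed 83.7 kt
Leg 2: heading 35.1°; drift -24.3° → track 10.8°, groundspeed 116.6 kt
Leg 3: heading 126.9°; drift -15.2° → track 111.7°, groundspeed 45.9 kt
Leg 4: heading 227.0°; drift +29.1° → track 256.1°, groundspeed 102.2 kt
Leg 5: heading 194.0°; drift +32.5° → track 226.5°, groundspeed 74.4 kt
Leg 6: heading 6.4°; drift -15.6° → track 350.8°, groundspeed 132.5 kt

Leg 1: track=237.2°, groundspeed=83.7 kt
Leg 2: track=10.8°, groundspeed=116.6 kt
Leg 3: track=111.7°, groundspeed=45.9 kt
Leg 4: track=256.1°, groundspeed=102.2 kt
Leg 5: track=226.5°, groundspeed=74.4 kt
Leg 6: track=350.8°, groundspeed=132.5 kt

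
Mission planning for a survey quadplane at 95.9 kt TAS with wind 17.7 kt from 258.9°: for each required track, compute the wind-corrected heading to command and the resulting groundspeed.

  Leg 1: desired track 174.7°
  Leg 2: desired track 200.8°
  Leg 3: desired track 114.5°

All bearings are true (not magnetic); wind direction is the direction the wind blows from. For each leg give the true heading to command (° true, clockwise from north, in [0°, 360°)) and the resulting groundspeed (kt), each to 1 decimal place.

Leg 1: desired track 174.7°; wind correction +10.6° → command heading 185.3°, groundspeed 92.5 kt
Leg 2: desired track 200.8°; wind correction +9.0° → command heading 209.8°, groundspeed 85.4 kt
Leg 3: desired track 114.5°; wind correction +6.2° → command heading 120.7°, groundspeed 109.7 kt

Leg 1: heading=185.3°, groundspeed=92.5 kt
Leg 2: heading=209.8°, groundspeed=85.4 kt
Leg 3: heading=120.7°, groundspeed=109.7 kt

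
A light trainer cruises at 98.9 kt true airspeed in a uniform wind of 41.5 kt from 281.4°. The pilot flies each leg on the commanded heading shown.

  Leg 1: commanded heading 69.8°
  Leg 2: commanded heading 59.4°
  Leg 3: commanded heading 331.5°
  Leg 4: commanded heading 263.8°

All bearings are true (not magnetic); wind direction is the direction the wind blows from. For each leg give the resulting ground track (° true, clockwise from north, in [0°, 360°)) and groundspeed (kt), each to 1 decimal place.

Leg 1: track=79.0°, groundspeed=136.0 kt
Leg 2: track=71.5°, groundspeed=132.7 kt
Leg 3: track=355.3°, groundspeed=79.0 kt
Leg 4: track=251.9°, groundspeed=60.7 kt

Leg 1: heading 69.8°; drift +9.2° → track 79.0°, groundspeed 136.0 kt
Leg 2: heading 59.4°; drift +12.1° → track 71.5°, groundspeed 132.7 kt
Leg 3: heading 331.5°; drift +23.8° → track 355.3°, groundspeed 79.0 kt
Leg 4: heading 263.8°; drift -11.9° → track 251.9°, groundspeed 60.7 kt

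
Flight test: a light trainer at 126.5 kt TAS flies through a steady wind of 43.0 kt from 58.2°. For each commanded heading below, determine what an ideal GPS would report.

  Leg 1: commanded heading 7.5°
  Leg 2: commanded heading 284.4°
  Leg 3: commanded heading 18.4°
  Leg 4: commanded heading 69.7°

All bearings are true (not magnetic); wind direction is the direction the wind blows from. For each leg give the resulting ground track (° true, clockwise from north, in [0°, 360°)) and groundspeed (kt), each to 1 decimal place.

Leg 1: track=349.0°, groundspeed=104.7 kt
Leg 2: track=273.2°, groundspeed=159.3 kt
Leg 3: track=2.0°, groundspeed=97.4 kt
Leg 4: track=75.5°, groundspeed=84.8 kt

Leg 1: heading 7.5°; drift -18.5° → track 349.0°, groundspeed 104.7 kt
Leg 2: heading 284.4°; drift -11.2° → track 273.2°, groundspeed 159.3 kt
Leg 3: heading 18.4°; drift -16.4° → track 2.0°, groundspeed 97.4 kt
Leg 4: heading 69.7°; drift +5.8° → track 75.5°, groundspeed 84.8 kt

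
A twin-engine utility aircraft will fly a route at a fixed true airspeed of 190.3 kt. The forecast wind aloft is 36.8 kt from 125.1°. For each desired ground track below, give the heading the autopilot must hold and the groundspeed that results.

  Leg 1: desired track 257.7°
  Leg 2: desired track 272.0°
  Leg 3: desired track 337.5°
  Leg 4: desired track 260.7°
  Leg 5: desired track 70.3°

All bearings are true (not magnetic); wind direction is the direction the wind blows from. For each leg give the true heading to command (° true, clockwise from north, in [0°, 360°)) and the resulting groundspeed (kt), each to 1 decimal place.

Leg 1: desired track 257.7°; wind correction -8.2° → command heading 249.5°, groundspeed 213.3 kt
Leg 2: desired track 272.0°; wind correction -6.1° → command heading 265.9°, groundspeed 220.1 kt
Leg 3: desired track 337.5°; wind correction +5.9° → command heading 343.4°, groundspeed 220.3 kt
Leg 4: desired track 260.7°; wind correction -7.8° → command heading 252.9°, groundspeed 214.8 kt
Leg 5: desired track 70.3°; wind correction +9.1° → command heading 79.4°, groundspeed 166.7 kt

Leg 1: heading=249.5°, groundspeed=213.3 kt
Leg 2: heading=265.9°, groundspeed=220.1 kt
Leg 3: heading=343.4°, groundspeed=220.3 kt
Leg 4: heading=252.9°, groundspeed=214.8 kt
Leg 5: heading=79.4°, groundspeed=166.7 kt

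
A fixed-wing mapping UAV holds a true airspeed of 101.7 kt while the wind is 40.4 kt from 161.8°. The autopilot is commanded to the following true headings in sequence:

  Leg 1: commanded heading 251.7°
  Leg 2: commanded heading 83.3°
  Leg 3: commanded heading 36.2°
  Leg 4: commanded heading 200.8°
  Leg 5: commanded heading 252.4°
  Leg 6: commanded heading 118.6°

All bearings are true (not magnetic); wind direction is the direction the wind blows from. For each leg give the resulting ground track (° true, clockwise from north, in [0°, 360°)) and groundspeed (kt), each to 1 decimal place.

Leg 1: heading 251.7°; drift +21.7° → track 273.4°, groundspeed 109.4 kt
Leg 2: heading 83.3°; drift -22.9° → track 60.4°, groundspeed 101.7 kt
Leg 3: heading 36.2°; drift -14.7° → track 21.5°, groundspeed 129.5 kt
Leg 4: heading 200.8°; drift +19.9° → track 220.7°, groundspeed 74.8 kt
Leg 5: heading 252.4°; drift +21.6° → track 274.0°, groundspeed 109.8 kt
Leg 6: heading 118.6°; drift -20.9° → track 97.7°, groundspeed 77.4 kt

Leg 1: track=273.4°, groundspeed=109.4 kt
Leg 2: track=60.4°, groundspeed=101.7 kt
Leg 3: track=21.5°, groundspeed=129.5 kt
Leg 4: track=220.7°, groundspeed=74.8 kt
Leg 5: track=274.0°, groundspeed=109.8 kt
Leg 6: track=97.7°, groundspeed=77.4 kt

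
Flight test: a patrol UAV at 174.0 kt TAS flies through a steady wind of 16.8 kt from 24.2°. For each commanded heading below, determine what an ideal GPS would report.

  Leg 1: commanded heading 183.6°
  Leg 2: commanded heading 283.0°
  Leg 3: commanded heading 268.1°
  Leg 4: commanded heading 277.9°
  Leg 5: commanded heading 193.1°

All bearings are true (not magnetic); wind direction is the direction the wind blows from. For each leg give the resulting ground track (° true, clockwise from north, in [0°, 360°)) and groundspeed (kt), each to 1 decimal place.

Leg 1: heading 183.6°; drift +1.8° → track 185.4°, groundspeed 189.8 kt
Leg 2: heading 283.0°; drift -5.3° → track 277.7°, groundspeed 178.0 kt
Leg 3: heading 268.1°; drift -4.8° → track 263.3°, groundspeed 182.0 kt
Leg 4: heading 277.9°; drift -5.2° → track 272.7°, groundspeed 179.4 kt
Leg 5: heading 193.1°; drift +1.0° → track 194.1°, groundspeed 190.5 kt

Leg 1: track=185.4°, groundspeed=189.8 kt
Leg 2: track=277.7°, groundspeed=178.0 kt
Leg 3: track=263.3°, groundspeed=182.0 kt
Leg 4: track=272.7°, groundspeed=179.4 kt
Leg 5: track=194.1°, groundspeed=190.5 kt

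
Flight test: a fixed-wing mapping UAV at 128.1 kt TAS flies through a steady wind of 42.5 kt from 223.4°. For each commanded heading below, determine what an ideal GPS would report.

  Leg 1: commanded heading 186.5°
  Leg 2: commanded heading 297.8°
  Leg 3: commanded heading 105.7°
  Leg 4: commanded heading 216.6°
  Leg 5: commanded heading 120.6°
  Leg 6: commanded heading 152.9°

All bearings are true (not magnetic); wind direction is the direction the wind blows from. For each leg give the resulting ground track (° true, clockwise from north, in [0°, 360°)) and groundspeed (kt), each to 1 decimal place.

Leg 1: heading 186.5°; drift -15.2° → track 171.3°, groundspeed 97.5 kt
Leg 2: heading 297.8°; drift +19.3° → track 317.1°, groundspeed 123.6 kt
Leg 3: heading 105.7°; drift -14.3° → track 91.4°, groundspeed 152.6 kt
Leg 4: heading 216.6°; drift -3.4° → track 213.2°, groundspeed 86.0 kt
Leg 5: heading 120.6°; drift -16.8° → track 103.8°, groundspeed 143.6 kt
Leg 6: heading 152.9°; drift -19.4° → track 133.5°, groundspeed 120.8 kt

Leg 1: track=171.3°, groundspeed=97.5 kt
Leg 2: track=317.1°, groundspeed=123.6 kt
Leg 3: track=91.4°, groundspeed=152.6 kt
Leg 4: track=213.2°, groundspeed=86.0 kt
Leg 5: track=103.8°, groundspeed=143.6 kt
Leg 6: track=133.5°, groundspeed=120.8 kt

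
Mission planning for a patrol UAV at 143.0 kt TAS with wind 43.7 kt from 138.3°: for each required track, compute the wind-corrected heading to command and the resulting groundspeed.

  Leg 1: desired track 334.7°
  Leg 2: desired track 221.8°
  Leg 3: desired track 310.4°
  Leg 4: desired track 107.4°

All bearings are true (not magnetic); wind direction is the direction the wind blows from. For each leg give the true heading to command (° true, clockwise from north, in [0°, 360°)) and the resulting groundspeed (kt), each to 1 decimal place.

Leg 1: heading=339.6°, groundspeed=184.4 kt
Leg 2: heading=204.1°, groundspeed=131.3 kt
Leg 3: heading=308.0°, groundspeed=186.2 kt
Leg 4: heading=116.4°, groundspeed=103.7 kt

Leg 1: desired track 334.7°; wind correction +4.9° → command heading 339.6°, groundspeed 184.4 kt
Leg 2: desired track 221.8°; wind correction -17.7° → command heading 204.1°, groundspeed 131.3 kt
Leg 3: desired track 310.4°; wind correction -2.4° → command heading 308.0°, groundspeed 186.2 kt
Leg 4: desired track 107.4°; wind correction +9.0° → command heading 116.4°, groundspeed 103.7 kt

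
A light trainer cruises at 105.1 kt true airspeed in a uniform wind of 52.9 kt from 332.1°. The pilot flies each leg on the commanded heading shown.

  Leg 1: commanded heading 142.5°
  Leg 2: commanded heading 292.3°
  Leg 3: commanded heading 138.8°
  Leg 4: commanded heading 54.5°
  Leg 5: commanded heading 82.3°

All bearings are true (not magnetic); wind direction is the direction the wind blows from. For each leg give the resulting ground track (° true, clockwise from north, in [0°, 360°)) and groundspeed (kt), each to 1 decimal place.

Leg 1: track=145.7°, groundspeed=157.5 kt
Leg 2: track=264.6°, groundspeed=72.8 kt
Leg 3: track=143.2°, groundspeed=157.1 kt
Leg 4: track=82.6°, groundspeed=111.2 kt
Leg 5: track=104.2°, groundspeed=133.0 kt

Leg 1: heading 142.5°; drift +3.2° → track 145.7°, groundspeed 157.5 kt
Leg 2: heading 292.3°; drift -27.7° → track 264.6°, groundspeed 72.8 kt
Leg 3: heading 138.8°; drift +4.4° → track 143.2°, groundspeed 157.1 kt
Leg 4: heading 54.5°; drift +28.1° → track 82.6°, groundspeed 111.2 kt
Leg 5: heading 82.3°; drift +21.9° → track 104.2°, groundspeed 133.0 kt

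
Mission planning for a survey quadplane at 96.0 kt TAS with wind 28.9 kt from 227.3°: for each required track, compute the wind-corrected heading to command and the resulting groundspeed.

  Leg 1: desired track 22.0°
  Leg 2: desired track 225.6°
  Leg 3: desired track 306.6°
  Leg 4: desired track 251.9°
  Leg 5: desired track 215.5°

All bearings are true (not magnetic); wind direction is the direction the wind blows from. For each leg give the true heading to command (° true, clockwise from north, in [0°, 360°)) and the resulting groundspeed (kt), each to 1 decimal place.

Leg 1: heading=14.6°, groundspeed=121.3 kt
Leg 2: heading=226.1°, groundspeed=67.1 kt
Leg 3: heading=289.4°, groundspeed=86.3 kt
Leg 4: heading=244.7°, groundspeed=69.0 kt
Leg 5: heading=219.0°, groundspeed=67.5 kt

Leg 1: desired track 22.0°; wind correction -7.4° → command heading 14.6°, groundspeed 121.3 kt
Leg 2: desired track 225.6°; wind correction +0.5° → command heading 226.1°, groundspeed 67.1 kt
Leg 3: desired track 306.6°; wind correction -17.2° → command heading 289.4°, groundspeed 86.3 kt
Leg 4: desired track 251.9°; wind correction -7.2° → command heading 244.7°, groundspeed 69.0 kt
Leg 5: desired track 215.5°; wind correction +3.5° → command heading 219.0°, groundspeed 67.5 kt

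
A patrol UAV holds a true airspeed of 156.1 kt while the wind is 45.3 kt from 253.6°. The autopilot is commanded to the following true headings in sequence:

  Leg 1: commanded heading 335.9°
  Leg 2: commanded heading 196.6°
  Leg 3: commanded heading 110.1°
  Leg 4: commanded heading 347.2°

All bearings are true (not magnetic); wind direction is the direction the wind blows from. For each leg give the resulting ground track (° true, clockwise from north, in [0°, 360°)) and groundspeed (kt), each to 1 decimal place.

Leg 1: heading 335.9°; drift +16.7° → track 352.6°, groundspeed 156.6 kt
Leg 2: heading 196.6°; drift -16.1° → track 180.5°, groundspeed 136.8 kt
Leg 3: heading 110.1°; drift -8.0° → track 102.1°, groundspeed 194.4 kt
Leg 4: heading 347.2°; drift +15.9° → track 3.1°, groundspeed 165.2 kt

Leg 1: track=352.6°, groundspeed=156.6 kt
Leg 2: track=180.5°, groundspeed=136.8 kt
Leg 3: track=102.1°, groundspeed=194.4 kt
Leg 4: track=3.1°, groundspeed=165.2 kt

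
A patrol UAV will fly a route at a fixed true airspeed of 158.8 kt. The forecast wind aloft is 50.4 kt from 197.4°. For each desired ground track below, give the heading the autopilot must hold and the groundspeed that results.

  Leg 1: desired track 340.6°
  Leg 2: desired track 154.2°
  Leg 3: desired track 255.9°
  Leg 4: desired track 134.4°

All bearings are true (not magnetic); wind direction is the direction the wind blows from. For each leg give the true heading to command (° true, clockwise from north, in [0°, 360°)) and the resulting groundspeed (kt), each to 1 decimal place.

Leg 1: desired track 340.6°; wind correction -11.0° → command heading 329.6°, groundspeed 196.3 kt
Leg 2: desired track 154.2°; wind correction +12.5° → command heading 166.7°, groundspeed 118.3 kt
Leg 3: desired track 255.9°; wind correction -15.7° → command heading 240.2°, groundspeed 126.5 kt
Leg 4: desired track 134.4°; wind correction +16.4° → command heading 150.8°, groundspeed 129.4 kt

Leg 1: heading=329.6°, groundspeed=196.3 kt
Leg 2: heading=166.7°, groundspeed=118.3 kt
Leg 3: heading=240.2°, groundspeed=126.5 kt
Leg 4: heading=150.8°, groundspeed=129.4 kt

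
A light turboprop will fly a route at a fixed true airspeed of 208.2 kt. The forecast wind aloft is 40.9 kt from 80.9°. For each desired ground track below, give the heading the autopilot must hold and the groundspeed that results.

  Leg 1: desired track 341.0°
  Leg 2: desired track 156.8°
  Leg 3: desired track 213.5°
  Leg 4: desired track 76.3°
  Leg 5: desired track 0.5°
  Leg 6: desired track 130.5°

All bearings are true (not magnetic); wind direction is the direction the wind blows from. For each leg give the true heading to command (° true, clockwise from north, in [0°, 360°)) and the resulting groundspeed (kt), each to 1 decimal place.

Leg 1: heading=352.2°, groundspeed=211.3 kt
Leg 2: heading=145.8°, groundspeed=194.4 kt
Leg 3: heading=205.2°, groundspeed=233.7 kt
Leg 4: heading=77.2°, groundspeed=167.4 kt
Leg 5: heading=11.7°, groundspeed=197.4 kt
Leg 6: heading=121.9°, groundspeed=179.3 kt

Leg 1: desired track 341.0°; wind correction +11.2° → command heading 352.2°, groundspeed 211.3 kt
Leg 2: desired track 156.8°; wind correction -11.0° → command heading 145.8°, groundspeed 194.4 kt
Leg 3: desired track 213.5°; wind correction -8.3° → command heading 205.2°, groundspeed 233.7 kt
Leg 4: desired track 76.3°; wind correction +0.9° → command heading 77.2°, groundspeed 167.4 kt
Leg 5: desired track 0.5°; wind correction +11.2° → command heading 11.7°, groundspeed 197.4 kt
Leg 6: desired track 130.5°; wind correction -8.6° → command heading 121.9°, groundspeed 179.3 kt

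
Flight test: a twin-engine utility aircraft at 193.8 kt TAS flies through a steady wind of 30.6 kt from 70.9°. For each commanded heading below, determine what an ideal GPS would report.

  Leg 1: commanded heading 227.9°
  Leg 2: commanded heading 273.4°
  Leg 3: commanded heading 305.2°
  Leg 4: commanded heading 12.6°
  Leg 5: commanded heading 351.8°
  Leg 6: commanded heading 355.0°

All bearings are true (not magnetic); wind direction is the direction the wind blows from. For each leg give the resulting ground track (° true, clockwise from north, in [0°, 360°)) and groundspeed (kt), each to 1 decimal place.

Leg 1: track=231.0°, groundspeed=222.3 kt
Leg 2: track=270.4°, groundspeed=222.4 kt
Leg 3: track=298.5°, groundspeed=213.1 kt
Leg 4: track=4.3°, groundspeed=179.6 kt
Leg 5: track=342.7°, groundspeed=190.4 kt
Leg 6: track=346.0°, groundspeed=188.7 kt

Leg 1: heading 227.9°; drift +3.1° → track 231.0°, groundspeed 222.3 kt
Leg 2: heading 273.4°; drift -3.0° → track 270.4°, groundspeed 222.4 kt
Leg 3: heading 305.2°; drift -6.7° → track 298.5°, groundspeed 213.1 kt
Leg 4: heading 12.6°; drift -8.3° → track 4.3°, groundspeed 179.6 kt
Leg 5: heading 351.8°; drift -9.1° → track 342.7°, groundspeed 190.4 kt
Leg 6: heading 355.0°; drift -9.0° → track 346.0°, groundspeed 188.7 kt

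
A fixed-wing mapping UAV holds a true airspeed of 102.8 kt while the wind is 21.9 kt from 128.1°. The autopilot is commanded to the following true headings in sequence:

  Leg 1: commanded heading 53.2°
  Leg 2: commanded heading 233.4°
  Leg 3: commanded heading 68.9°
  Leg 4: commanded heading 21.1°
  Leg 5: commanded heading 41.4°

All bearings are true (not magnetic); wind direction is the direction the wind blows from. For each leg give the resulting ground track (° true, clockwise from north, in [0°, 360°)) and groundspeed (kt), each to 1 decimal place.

Leg 1: heading 53.2°; drift -12.3° → track 40.9°, groundspeed 99.4 kt
Leg 2: heading 233.4°; drift +11.0° → track 244.4°, groundspeed 110.6 kt
Leg 3: heading 68.9°; drift -11.6° → track 57.3°, groundspeed 93.5 kt
Leg 4: heading 21.1°; drift -10.9° → track 10.2°, groundspeed 111.2 kt
Leg 5: heading 41.4°; drift -12.2° → track 29.2°, groundspeed 103.9 kt

Leg 1: track=40.9°, groundspeed=99.4 kt
Leg 2: track=244.4°, groundspeed=110.6 kt
Leg 3: track=57.3°, groundspeed=93.5 kt
Leg 4: track=10.2°, groundspeed=111.2 kt
Leg 5: track=29.2°, groundspeed=103.9 kt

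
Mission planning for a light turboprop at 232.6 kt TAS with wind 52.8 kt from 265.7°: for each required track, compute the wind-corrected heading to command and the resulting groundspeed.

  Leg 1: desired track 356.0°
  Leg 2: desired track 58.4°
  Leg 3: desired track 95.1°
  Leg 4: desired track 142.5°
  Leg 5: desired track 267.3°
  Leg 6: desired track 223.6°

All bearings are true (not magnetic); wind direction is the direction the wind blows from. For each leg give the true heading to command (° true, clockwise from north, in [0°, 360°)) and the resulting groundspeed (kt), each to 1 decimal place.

Leg 1: heading=342.9°, groundspeed=226.8 kt
Leg 2: heading=52.4°, groundspeed=278.3 kt
Leg 3: heading=97.2°, groundspeed=284.5 kt
Leg 4: heading=153.4°, groundspeed=257.3 kt
Leg 5: heading=266.9°, groundspeed=179.8 kt
Leg 6: heading=232.4°, groundspeed=190.7 kt

Leg 1: desired track 356.0°; wind correction -13.1° → command heading 342.9°, groundspeed 226.8 kt
Leg 2: desired track 58.4°; wind correction -6.0° → command heading 52.4°, groundspeed 278.3 kt
Leg 3: desired track 95.1°; wind correction +2.1° → command heading 97.2°, groundspeed 284.5 kt
Leg 4: desired track 142.5°; wind correction +10.9° → command heading 153.4°, groundspeed 257.3 kt
Leg 5: desired track 267.3°; wind correction -0.4° → command heading 266.9°, groundspeed 179.8 kt
Leg 6: desired track 223.6°; wind correction +8.8° → command heading 232.4°, groundspeed 190.7 kt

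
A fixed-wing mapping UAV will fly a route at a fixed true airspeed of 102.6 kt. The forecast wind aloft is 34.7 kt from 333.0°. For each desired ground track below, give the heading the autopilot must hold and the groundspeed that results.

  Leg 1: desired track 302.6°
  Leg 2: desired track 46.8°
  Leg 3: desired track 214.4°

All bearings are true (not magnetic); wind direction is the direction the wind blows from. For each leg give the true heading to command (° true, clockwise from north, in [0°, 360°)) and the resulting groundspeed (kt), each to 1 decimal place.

Leg 1: desired track 302.6°; wind correction +9.9° → command heading 312.5°, groundspeed 71.2 kt
Leg 2: desired track 46.8°; wind correction -19.0° → command heading 27.8°, groundspeed 87.4 kt
Leg 3: desired track 214.4°; wind correction +17.3° → command heading 231.7°, groundspeed 114.6 kt

Leg 1: heading=312.5°, groundspeed=71.2 kt
Leg 2: heading=27.8°, groundspeed=87.4 kt
Leg 3: heading=231.7°, groundspeed=114.6 kt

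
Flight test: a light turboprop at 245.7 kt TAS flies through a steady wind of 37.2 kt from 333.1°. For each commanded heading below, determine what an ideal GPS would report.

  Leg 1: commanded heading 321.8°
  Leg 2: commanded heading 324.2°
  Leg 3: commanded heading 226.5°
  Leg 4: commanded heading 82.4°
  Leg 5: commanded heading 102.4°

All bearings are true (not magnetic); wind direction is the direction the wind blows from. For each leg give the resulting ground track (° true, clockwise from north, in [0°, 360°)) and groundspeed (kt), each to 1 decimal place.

Leg 1: track=319.8°, groundspeed=209.3 kt
Leg 2: track=322.6°, groundspeed=209.0 kt
Leg 3: track=218.6°, groundspeed=258.8 kt
Leg 4: track=90.1°, groundspeed=260.4 kt
Leg 5: track=108.5°, groundspeed=270.8 kt

Leg 1: heading 321.8°; drift -2.0° → track 319.8°, groundspeed 209.3 kt
Leg 2: heading 324.2°; drift -1.6° → track 322.6°, groundspeed 209.0 kt
Leg 3: heading 226.5°; drift -7.9° → track 218.6°, groundspeed 258.8 kt
Leg 4: heading 82.4°; drift +7.7° → track 90.1°, groundspeed 260.4 kt
Leg 5: heading 102.4°; drift +6.1° → track 108.5°, groundspeed 270.8 kt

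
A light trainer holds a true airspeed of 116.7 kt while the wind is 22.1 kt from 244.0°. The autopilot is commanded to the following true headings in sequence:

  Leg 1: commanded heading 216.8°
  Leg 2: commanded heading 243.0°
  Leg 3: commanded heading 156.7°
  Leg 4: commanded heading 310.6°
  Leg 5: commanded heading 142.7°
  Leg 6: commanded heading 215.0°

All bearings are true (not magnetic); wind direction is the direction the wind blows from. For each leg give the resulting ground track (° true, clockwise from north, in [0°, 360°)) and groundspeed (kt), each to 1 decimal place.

Leg 1: heading 216.8°; drift -5.9° → track 210.9°, groundspeed 97.6 kt
Leg 2: heading 243.0°; drift -0.2° → track 242.8°, groundspeed 94.6 kt
Leg 3: heading 156.7°; drift -10.8° → track 145.9°, groundspeed 117.7 kt
Leg 4: heading 310.6°; drift +10.6° → track 321.2°, groundspeed 109.8 kt
Leg 5: heading 142.7°; drift -10.2° → track 132.5°, groundspeed 123.0 kt
Leg 6: heading 215.0°; drift -6.3° → track 208.7°, groundspeed 98.0 kt

Leg 1: track=210.9°, groundspeed=97.6 kt
Leg 2: track=242.8°, groundspeed=94.6 kt
Leg 3: track=145.9°, groundspeed=117.7 kt
Leg 4: track=321.2°, groundspeed=109.8 kt
Leg 5: track=132.5°, groundspeed=123.0 kt
Leg 6: track=208.7°, groundspeed=98.0 kt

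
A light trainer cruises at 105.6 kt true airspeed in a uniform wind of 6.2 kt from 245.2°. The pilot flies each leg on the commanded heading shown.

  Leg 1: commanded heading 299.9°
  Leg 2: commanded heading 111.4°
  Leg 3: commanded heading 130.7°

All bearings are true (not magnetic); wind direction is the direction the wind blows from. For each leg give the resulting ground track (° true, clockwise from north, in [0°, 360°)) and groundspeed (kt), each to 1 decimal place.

Leg 1: track=302.7°, groundspeed=102.1 kt
Leg 2: track=109.1°, groundspeed=110.0 kt
Leg 3: track=127.7°, groundspeed=108.3 kt

Leg 1: heading 299.9°; drift +2.8° → track 302.7°, groundspeed 102.1 kt
Leg 2: heading 111.4°; drift -2.3° → track 109.1°, groundspeed 110.0 kt
Leg 3: heading 130.7°; drift -3.0° → track 127.7°, groundspeed 108.3 kt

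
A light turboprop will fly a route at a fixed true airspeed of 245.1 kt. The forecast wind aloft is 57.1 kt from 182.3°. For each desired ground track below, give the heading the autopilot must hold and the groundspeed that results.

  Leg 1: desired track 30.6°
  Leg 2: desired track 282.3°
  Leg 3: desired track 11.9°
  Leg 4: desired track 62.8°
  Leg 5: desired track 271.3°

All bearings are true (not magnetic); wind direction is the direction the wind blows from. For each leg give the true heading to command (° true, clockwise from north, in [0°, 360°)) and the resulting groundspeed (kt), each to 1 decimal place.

Leg 1: heading=36.9°, groundspeed=293.9 kt
Leg 2: heading=269.0°, groundspeed=248.5 kt
Leg 3: heading=14.1°, groundspeed=301.2 kt
Leg 4: heading=74.5°, groundspeed=268.1 kt
Leg 5: heading=257.8°, groundspeed=237.4 kt

Leg 1: desired track 30.6°; wind correction +6.3° → command heading 36.9°, groundspeed 293.9 kt
Leg 2: desired track 282.3°; wind correction -13.3° → command heading 269.0°, groundspeed 248.5 kt
Leg 3: desired track 11.9°; wind correction +2.2° → command heading 14.1°, groundspeed 301.2 kt
Leg 4: desired track 62.8°; wind correction +11.7° → command heading 74.5°, groundspeed 268.1 kt
Leg 5: desired track 271.3°; wind correction -13.5° → command heading 257.8°, groundspeed 237.4 kt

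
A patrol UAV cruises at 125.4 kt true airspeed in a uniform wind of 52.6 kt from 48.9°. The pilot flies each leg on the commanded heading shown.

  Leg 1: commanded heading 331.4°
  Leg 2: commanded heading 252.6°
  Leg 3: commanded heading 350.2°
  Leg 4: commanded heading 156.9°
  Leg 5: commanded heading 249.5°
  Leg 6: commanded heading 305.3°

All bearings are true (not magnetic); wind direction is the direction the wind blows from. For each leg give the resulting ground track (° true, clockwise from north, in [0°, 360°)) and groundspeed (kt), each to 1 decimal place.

Leg 1: heading 331.4°; drift -24.2° → track 307.2°, groundspeed 125.0 kt
Leg 2: heading 252.6°; drift -6.9° → track 245.7°, groundspeed 174.8 kt
Leg 3: heading 350.2°; drift -24.6° → track 325.6°, groundspeed 107.9 kt
Leg 4: heading 156.9°; drift +19.5° → track 176.4°, groundspeed 150.2 kt
Leg 5: heading 249.5°; drift -6.0° → track 243.5°, groundspeed 175.6 kt
Leg 6: heading 305.3°; drift -20.4° → track 284.9°, groundspeed 146.9 kt

Leg 1: track=307.2°, groundspeed=125.0 kt
Leg 2: track=245.7°, groundspeed=174.8 kt
Leg 3: track=325.6°, groundspeed=107.9 kt
Leg 4: track=176.4°, groundspeed=150.2 kt
Leg 5: track=243.5°, groundspeed=175.6 kt
Leg 6: track=284.9°, groundspeed=146.9 kt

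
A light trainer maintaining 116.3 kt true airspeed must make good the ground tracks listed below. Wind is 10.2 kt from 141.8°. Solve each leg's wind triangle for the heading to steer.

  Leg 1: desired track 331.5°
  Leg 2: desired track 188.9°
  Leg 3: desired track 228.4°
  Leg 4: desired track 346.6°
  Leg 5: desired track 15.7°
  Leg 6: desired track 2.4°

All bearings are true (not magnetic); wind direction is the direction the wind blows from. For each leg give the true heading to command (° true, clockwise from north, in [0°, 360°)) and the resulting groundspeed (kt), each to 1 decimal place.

Leg 1: heading=332.3°, groundspeed=126.3 kt
Leg 2: heading=185.2°, groundspeed=109.1 kt
Leg 3: heading=223.4°, groundspeed=115.2 kt
Leg 4: heading=348.7°, groundspeed=125.5 kt
Leg 5: heading=19.8°, groundspeed=122.0 kt
Leg 6: heading=5.7°, groundspeed=123.9 kt

Leg 1: desired track 331.5°; wind correction +0.8° → command heading 332.3°, groundspeed 126.3 kt
Leg 2: desired track 188.9°; wind correction -3.7° → command heading 185.2°, groundspeed 109.1 kt
Leg 3: desired track 228.4°; wind correction -5.0° → command heading 223.4°, groundspeed 115.2 kt
Leg 4: desired track 346.6°; wind correction +2.1° → command heading 348.7°, groundspeed 125.5 kt
Leg 5: desired track 15.7°; wind correction +4.1° → command heading 19.8°, groundspeed 122.0 kt
Leg 6: desired track 2.4°; wind correction +3.3° → command heading 5.7°, groundspeed 123.9 kt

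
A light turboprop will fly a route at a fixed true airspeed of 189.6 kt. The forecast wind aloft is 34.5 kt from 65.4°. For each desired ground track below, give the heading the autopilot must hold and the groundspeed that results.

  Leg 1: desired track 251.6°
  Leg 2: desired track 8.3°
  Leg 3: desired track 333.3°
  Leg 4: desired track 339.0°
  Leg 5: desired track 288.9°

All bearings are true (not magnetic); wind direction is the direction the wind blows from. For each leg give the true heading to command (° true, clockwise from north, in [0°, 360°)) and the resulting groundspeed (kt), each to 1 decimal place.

Leg 1: desired track 251.6°; wind correction +1.1° → command heading 252.7°, groundspeed 223.9 kt
Leg 2: desired track 8.3°; wind correction +8.8° → command heading 17.1°, groundspeed 168.6 kt
Leg 3: desired track 333.3°; wind correction +10.5° → command heading 343.8°, groundspeed 187.7 kt
Leg 4: desired track 339.0°; wind correction +10.5° → command heading 349.5°, groundspeed 184.3 kt
Leg 5: desired track 288.9°; wind correction +7.2° → command heading 296.1°, groundspeed 213.1 kt

Leg 1: heading=252.7°, groundspeed=223.9 kt
Leg 2: heading=17.1°, groundspeed=168.6 kt
Leg 3: heading=343.8°, groundspeed=187.7 kt
Leg 4: heading=349.5°, groundspeed=184.3 kt
Leg 5: heading=296.1°, groundspeed=213.1 kt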